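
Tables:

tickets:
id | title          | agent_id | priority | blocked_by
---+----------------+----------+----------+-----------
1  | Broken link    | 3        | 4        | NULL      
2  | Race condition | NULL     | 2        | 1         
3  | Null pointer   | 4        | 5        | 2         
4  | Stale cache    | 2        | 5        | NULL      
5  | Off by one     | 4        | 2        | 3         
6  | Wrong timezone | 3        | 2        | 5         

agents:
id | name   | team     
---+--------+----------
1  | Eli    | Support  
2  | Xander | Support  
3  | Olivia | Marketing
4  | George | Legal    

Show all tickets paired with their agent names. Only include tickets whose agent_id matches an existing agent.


INNER JOIN keeps only tickets rows whose agent_id matches an id in agents. Walk through each ticket:
  - ticket 1 (Broken link): agent_id=3 -> matches Olivia
  - ticket 2 (Race condition): agent_id=NULL, no match -> dropped
  - ticket 3 (Null pointer): agent_id=4 -> matches George
  - ticket 4 (Stale cache): agent_id=2 -> matches Xander
  - ticket 5 (Off by one): agent_id=4 -> matches George
  - ticket 6 (Wrong timezone): agent_id=3 -> matches Olivia
So 1 of 6 rows is dropped.

SQL:
SELECT a.title, b.name AS agent
FROM tickets a
INNER JOIN agents b ON a.agent_id = b.id

Result:
title          | agent 
---------------+-------
Broken link    | Olivia
Null pointer   | George
Stale cache    | Xander
Off by one     | George
Wrong timezone | Olivia


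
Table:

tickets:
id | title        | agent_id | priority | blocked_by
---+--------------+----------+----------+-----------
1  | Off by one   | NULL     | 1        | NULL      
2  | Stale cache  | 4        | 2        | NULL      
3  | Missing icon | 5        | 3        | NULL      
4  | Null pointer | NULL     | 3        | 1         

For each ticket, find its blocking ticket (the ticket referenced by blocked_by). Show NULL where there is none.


This is a self-join: tickets is joined to a second copy of itself, matching each row's blocked_by to another row's id. Use LEFT JOIN so rows with blocked_by=NULL are kept.
  - ticket 1 (Off by one): blocked_by=NULL -> NULL
  - ticket 2 (Stale cache): blocked_by=NULL -> NULL
  - ticket 3 (Missing icon): blocked_by=NULL -> NULL
  - ticket 4 (Null pointer): blocked_by=1 -> Off by one

SQL:
SELECT a.title AS item, b.title AS blocked_by
FROM tickets a
LEFT JOIN tickets b ON a.blocked_by = b.id

Result:
item         | blocked_by
-------------+-----------
Off by one   | NULL      
Stale cache  | NULL      
Missing icon | NULL      
Null pointer | Off by one


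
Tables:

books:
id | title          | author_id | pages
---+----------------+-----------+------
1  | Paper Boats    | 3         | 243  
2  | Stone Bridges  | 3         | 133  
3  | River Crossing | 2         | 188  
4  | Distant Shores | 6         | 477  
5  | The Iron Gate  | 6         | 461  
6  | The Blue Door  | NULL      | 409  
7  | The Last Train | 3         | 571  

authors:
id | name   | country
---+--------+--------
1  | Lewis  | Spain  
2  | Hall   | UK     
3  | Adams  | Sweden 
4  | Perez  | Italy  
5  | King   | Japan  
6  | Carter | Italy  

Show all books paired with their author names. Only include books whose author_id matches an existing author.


INNER JOIN keeps only books rows whose author_id matches an id in authors. Walk through each book:
  - book 1 (Paper Boats): author_id=3 -> matches Adams
  - book 2 (Stone Bridges): author_id=3 -> matches Adams
  - book 3 (River Crossing): author_id=2 -> matches Hall
  - book 4 (Distant Shores): author_id=6 -> matches Carter
  - book 5 (The Iron Gate): author_id=6 -> matches Carter
  - book 6 (The Blue Door): author_id=NULL, no match -> dropped
  - book 7 (The Last Train): author_id=3 -> matches Adams
So 1 of 7 rows is dropped.

SQL:
SELECT a.title, b.name AS author
FROM books a
INNER JOIN authors b ON a.author_id = b.id

Result:
title          | author
---------------+-------
Paper Boats    | Adams 
Stone Bridges  | Adams 
River Crossing | Hall  
Distant Shores | Carter
The Iron Gate  | Carter
The Last Train | Adams 


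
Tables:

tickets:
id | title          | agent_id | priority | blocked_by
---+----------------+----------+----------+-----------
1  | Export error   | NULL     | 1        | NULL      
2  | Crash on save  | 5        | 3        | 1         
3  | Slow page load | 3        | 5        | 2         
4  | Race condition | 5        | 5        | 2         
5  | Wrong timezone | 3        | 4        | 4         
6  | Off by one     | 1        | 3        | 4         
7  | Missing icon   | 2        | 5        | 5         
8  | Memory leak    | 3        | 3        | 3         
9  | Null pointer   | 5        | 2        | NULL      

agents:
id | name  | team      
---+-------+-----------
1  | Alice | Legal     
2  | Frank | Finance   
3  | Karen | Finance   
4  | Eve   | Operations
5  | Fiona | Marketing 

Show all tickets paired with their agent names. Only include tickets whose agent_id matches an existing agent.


INNER JOIN keeps only tickets rows whose agent_id matches an id in agents. Walk through each ticket:
  - ticket 1 (Export error): agent_id=NULL, no match -> dropped
  - ticket 2 (Crash on save): agent_id=5 -> matches Fiona
  - ticket 3 (Slow page load): agent_id=3 -> matches Karen
  - ticket 4 (Race condition): agent_id=5 -> matches Fiona
  - ticket 5 (Wrong timezone): agent_id=3 -> matches Karen
  - ticket 6 (Off by one): agent_id=1 -> matches Alice
  - ticket 7 (Missing icon): agent_id=2 -> matches Frank
  - ticket 8 (Memory leak): agent_id=3 -> matches Karen
  - ticket 9 (Null pointer): agent_id=5 -> matches Fiona
So 1 of 9 rows is dropped.

SQL:
SELECT a.title, b.name AS agent
FROM tickets a
INNER JOIN agents b ON a.agent_id = b.id

Result:
title          | agent
---------------+------
Crash on save  | Fiona
Slow page load | Karen
Race condition | Fiona
Wrong timezone | Karen
Off by one     | Alice
Missing icon   | Frank
Memory leak    | Karen
Null pointer   | Fiona


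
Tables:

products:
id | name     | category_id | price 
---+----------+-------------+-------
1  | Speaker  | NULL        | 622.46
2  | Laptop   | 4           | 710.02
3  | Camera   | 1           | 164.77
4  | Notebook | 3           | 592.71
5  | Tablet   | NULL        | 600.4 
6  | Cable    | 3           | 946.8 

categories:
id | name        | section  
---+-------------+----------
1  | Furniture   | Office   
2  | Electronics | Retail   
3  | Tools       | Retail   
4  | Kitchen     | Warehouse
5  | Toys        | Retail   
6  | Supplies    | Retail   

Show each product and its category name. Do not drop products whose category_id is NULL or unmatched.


LEFT JOIN keeps every row from products (the left table); where category_id has no match in categories, the category columns become NULL. Walk through each product:
  - product 1 (Speaker): category_id=NULL, no match -> kept with NULL
  - product 2 (Laptop): category_id=4 -> matches Kitchen
  - product 3 (Camera): category_id=1 -> matches Furniture
  - product 4 (Notebook): category_id=3 -> matches Tools
  - product 5 (Tablet): category_id=NULL, no match -> kept with NULL
  - product 6 (Cable): category_id=3 -> matches Tools
All 6 rows appear; 2 have NULL category.

SQL:
SELECT a.name, b.name AS category
FROM products a
LEFT JOIN categories b ON a.category_id = b.id

Result:
name     | category 
---------+----------
Speaker  | NULL     
Laptop   | Kitchen  
Camera   | Furniture
Notebook | Tools    
Tablet   | NULL     
Cable    | Tools    


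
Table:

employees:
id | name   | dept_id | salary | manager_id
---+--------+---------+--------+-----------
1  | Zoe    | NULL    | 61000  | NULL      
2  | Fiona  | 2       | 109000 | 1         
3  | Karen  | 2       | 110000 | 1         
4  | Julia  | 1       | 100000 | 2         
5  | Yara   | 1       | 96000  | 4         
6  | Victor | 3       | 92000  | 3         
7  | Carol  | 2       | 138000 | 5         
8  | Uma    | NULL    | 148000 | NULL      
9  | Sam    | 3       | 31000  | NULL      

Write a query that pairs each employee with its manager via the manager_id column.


This is a self-join: employees is joined to a second copy of itself, matching each row's manager_id to another row's id. Use LEFT JOIN so rows with manager_id=NULL are kept.
  - employee 1 (Zoe): manager_id=NULL -> NULL
  - employee 2 (Fiona): manager_id=1 -> Zoe
  - employee 3 (Karen): manager_id=1 -> Zoe
  - employee 4 (Julia): manager_id=2 -> Fiona
  - employee 5 (Yara): manager_id=4 -> Julia
  - employee 6 (Victor): manager_id=3 -> Karen
  - employee 7 (Carol): manager_id=5 -> Yara
  - employee 8 (Uma): manager_id=NULL -> NULL
  - employee 9 (Sam): manager_id=NULL -> NULL

SQL:
SELECT a.name AS item, b.name AS manager
FROM employees a
LEFT JOIN employees b ON a.manager_id = b.id

Result:
item   | manager
-------+--------
Zoe    | NULL   
Fiona  | Zoe    
Karen  | Zoe    
Julia  | Fiona  
Yara   | Julia  
Victor | Karen  
Carol  | Yara   
Uma    | NULL   
Sam    | NULL   


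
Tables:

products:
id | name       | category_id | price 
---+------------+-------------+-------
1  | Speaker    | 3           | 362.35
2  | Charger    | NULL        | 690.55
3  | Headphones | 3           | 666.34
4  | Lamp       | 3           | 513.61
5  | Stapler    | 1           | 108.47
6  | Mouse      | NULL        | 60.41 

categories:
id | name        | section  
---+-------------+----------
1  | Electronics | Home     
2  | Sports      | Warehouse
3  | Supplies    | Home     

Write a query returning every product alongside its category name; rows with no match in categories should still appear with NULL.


LEFT JOIN keeps every row from products (the left table); where category_id has no match in categories, the category columns become NULL. Walk through each product:
  - product 1 (Speaker): category_id=3 -> matches Supplies
  - product 2 (Charger): category_id=NULL, no match -> kept with NULL
  - product 3 (Headphones): category_id=3 -> matches Supplies
  - product 4 (Lamp): category_id=3 -> matches Supplies
  - product 5 (Stapler): category_id=1 -> matches Electronics
  - product 6 (Mouse): category_id=NULL, no match -> kept with NULL
All 6 rows appear; 2 have NULL category.

SQL:
SELECT a.name, b.name AS category
FROM products a
LEFT JOIN categories b ON a.category_id = b.id

Result:
name       | category   
-----------+------------
Speaker    | Supplies   
Charger    | NULL       
Headphones | Supplies   
Lamp       | Supplies   
Stapler    | Electronics
Mouse      | NULL       


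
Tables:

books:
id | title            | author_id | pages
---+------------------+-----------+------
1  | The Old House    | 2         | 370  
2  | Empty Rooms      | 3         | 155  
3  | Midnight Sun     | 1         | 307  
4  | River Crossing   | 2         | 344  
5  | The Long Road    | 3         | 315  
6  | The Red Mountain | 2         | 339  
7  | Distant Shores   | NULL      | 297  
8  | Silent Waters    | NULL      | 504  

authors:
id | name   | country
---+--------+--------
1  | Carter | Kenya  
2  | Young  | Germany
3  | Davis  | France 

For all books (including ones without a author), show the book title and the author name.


LEFT JOIN keeps every row from books (the left table); where author_id has no match in authors, the author columns become NULL. Walk through each book:
  - book 1 (The Old House): author_id=2 -> matches Young
  - book 2 (Empty Rooms): author_id=3 -> matches Davis
  - book 3 (Midnight Sun): author_id=1 -> matches Carter
  - book 4 (River Crossing): author_id=2 -> matches Young
  - book 5 (The Long Road): author_id=3 -> matches Davis
  - book 6 (The Red Mountain): author_id=2 -> matches Young
  - book 7 (Distant Shores): author_id=NULL, no match -> kept with NULL
  - book 8 (Silent Waters): author_id=NULL, no match -> kept with NULL
All 8 rows appear; 2 have NULL author.

SQL:
SELECT a.title, b.name AS author
FROM books a
LEFT JOIN authors b ON a.author_id = b.id

Result:
title            | author
-----------------+-------
The Old House    | Young 
Empty Rooms      | Davis 
Midnight Sun     | Carter
River Crossing   | Young 
The Long Road    | Davis 
The Red Mountain | Young 
Distant Shores   | NULL  
Silent Waters    | NULL  


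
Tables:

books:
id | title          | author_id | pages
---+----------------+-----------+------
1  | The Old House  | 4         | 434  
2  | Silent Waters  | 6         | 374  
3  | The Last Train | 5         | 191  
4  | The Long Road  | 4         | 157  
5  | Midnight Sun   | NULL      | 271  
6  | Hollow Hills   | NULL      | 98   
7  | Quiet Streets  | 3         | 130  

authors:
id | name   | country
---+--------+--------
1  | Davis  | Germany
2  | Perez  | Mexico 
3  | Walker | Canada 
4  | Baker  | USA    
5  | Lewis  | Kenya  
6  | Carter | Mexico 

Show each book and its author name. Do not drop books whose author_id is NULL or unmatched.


LEFT JOIN keeps every row from books (the left table); where author_id has no match in authors, the author columns become NULL. Walk through each book:
  - book 1 (The Old House): author_id=4 -> matches Baker
  - book 2 (Silent Waters): author_id=6 -> matches Carter
  - book 3 (The Last Train): author_id=5 -> matches Lewis
  - book 4 (The Long Road): author_id=4 -> matches Baker
  - book 5 (Midnight Sun): author_id=NULL, no match -> kept with NULL
  - book 6 (Hollow Hills): author_id=NULL, no match -> kept with NULL
  - book 7 (Quiet Streets): author_id=3 -> matches Walker
All 7 rows appear; 2 have NULL author.

SQL:
SELECT a.title, b.name AS author
FROM books a
LEFT JOIN authors b ON a.author_id = b.id

Result:
title          | author
---------------+-------
The Old House  | Baker 
Silent Waters  | Carter
The Last Train | Lewis 
The Long Road  | Baker 
Midnight Sun   | NULL  
Hollow Hills   | NULL  
Quiet Streets  | Walker


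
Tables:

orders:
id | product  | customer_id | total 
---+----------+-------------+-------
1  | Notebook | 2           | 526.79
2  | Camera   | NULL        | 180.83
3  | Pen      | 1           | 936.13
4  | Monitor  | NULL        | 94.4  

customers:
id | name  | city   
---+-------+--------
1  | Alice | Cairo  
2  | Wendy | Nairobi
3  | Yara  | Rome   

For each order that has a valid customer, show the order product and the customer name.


INNER JOIN keeps only orders rows whose customer_id matches an id in customers. Walk through each order:
  - order 1 (Notebook): customer_id=2 -> matches Wendy
  - order 2 (Camera): customer_id=NULL, no match -> dropped
  - order 3 (Pen): customer_id=1 -> matches Alice
  - order 4 (Monitor): customer_id=NULL, no match -> dropped
So 2 of 4 rows are dropped.

SQL:
SELECT a.product, b.name AS customer
FROM orders a
INNER JOIN customers b ON a.customer_id = b.id

Result:
product  | customer
---------+---------
Notebook | Wendy   
Pen      | Alice   


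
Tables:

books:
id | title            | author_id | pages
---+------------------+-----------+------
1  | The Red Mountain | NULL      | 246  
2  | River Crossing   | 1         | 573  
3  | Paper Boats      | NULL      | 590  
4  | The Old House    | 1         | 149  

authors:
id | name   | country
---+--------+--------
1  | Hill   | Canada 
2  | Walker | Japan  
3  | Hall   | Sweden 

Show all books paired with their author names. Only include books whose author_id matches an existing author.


INNER JOIN keeps only books rows whose author_id matches an id in authors. Walk through each book:
  - book 1 (The Red Mountain): author_id=NULL, no match -> dropped
  - book 2 (River Crossing): author_id=1 -> matches Hill
  - book 3 (Paper Boats): author_id=NULL, no match -> dropped
  - book 4 (The Old House): author_id=1 -> matches Hill
So 2 of 4 rows are dropped.

SQL:
SELECT a.title, b.name AS author
FROM books a
INNER JOIN authors b ON a.author_id = b.id

Result:
title          | author
---------------+-------
River Crossing | Hill  
The Old House  | Hill  


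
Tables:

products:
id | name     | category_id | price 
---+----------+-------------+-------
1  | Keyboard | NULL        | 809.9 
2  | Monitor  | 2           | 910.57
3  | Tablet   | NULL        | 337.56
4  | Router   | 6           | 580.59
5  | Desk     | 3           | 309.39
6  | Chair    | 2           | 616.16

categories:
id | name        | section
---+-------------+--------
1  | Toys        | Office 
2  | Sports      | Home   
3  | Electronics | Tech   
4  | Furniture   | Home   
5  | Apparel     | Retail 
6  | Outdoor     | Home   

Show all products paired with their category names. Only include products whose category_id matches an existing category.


INNER JOIN keeps only products rows whose category_id matches an id in categories. Walk through each product:
  - product 1 (Keyboard): category_id=NULL, no match -> dropped
  - product 2 (Monitor): category_id=2 -> matches Sports
  - product 3 (Tablet): category_id=NULL, no match -> dropped
  - product 4 (Router): category_id=6 -> matches Outdoor
  - product 5 (Desk): category_id=3 -> matches Electronics
  - product 6 (Chair): category_id=2 -> matches Sports
So 2 of 6 rows are dropped.

SQL:
SELECT a.name, b.name AS category
FROM products a
INNER JOIN categories b ON a.category_id = b.id

Result:
name    | category   
--------+------------
Monitor | Sports     
Router  | Outdoor    
Desk    | Electronics
Chair   | Sports     


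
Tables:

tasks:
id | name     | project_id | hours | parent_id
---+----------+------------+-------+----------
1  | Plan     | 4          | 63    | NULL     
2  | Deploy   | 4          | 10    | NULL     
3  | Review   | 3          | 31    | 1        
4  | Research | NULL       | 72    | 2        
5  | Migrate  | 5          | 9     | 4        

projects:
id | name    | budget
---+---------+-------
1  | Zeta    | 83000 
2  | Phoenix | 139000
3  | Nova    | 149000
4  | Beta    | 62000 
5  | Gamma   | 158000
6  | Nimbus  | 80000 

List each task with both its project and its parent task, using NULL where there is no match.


Two LEFT JOINs from the same base table tasks: one to projects via project_id, one to tasks itself via parent_id. Both are LEFT so every task is preserved.
Match against projects:
  - task 1 (Plan): project_id=4 -> matches Beta
  - task 2 (Deploy): project_id=4 -> matches Beta
  - task 3 (Review): project_id=3 -> matches Nova
  - task 4 (Research): project_id=NULL, no match -> kept with NULL
  - task 5 (Migrate): project_id=5 -> matches Gamma
Match against tasks (self):
  - task 1 (Plan): parent_id=NULL -> NULL
  - task 2 (Deploy): parent_id=NULL -> NULL
  - task 3 (Review): parent_id=1 -> Plan
  - task 4 (Research): parent_id=2 -> Deploy
  - task 5 (Migrate): parent_id=4 -> Research

SQL:
SELECT a.name, b.name AS project, c.name AS parent
FROM tasks a
LEFT JOIN projects b ON a.project_id = b.id
LEFT JOIN tasks c ON a.parent_id = c.id

Result:
name     | project | parent  
---------+---------+---------
Plan     | Beta    | NULL    
Deploy   | Beta    | NULL    
Review   | Nova    | Plan    
Research | NULL    | Deploy  
Migrate  | Gamma   | Research


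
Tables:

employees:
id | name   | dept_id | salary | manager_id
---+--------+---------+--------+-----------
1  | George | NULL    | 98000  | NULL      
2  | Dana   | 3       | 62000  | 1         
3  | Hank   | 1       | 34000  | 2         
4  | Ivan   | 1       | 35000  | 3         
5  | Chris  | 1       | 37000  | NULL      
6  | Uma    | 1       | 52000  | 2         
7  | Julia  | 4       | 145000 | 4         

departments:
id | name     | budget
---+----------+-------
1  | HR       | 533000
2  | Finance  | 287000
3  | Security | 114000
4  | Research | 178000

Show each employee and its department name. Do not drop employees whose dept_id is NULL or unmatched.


LEFT JOIN keeps every row from employees (the left table); where dept_id has no match in departments, the department columns become NULL. Walk through each employee:
  - employee 1 (George): dept_id=NULL, no match -> kept with NULL
  - employee 2 (Dana): dept_id=3 -> matches Security
  - employee 3 (Hank): dept_id=1 -> matches HR
  - employee 4 (Ivan): dept_id=1 -> matches HR
  - employee 5 (Chris): dept_id=1 -> matches HR
  - employee 6 (Uma): dept_id=1 -> matches HR
  - employee 7 (Julia): dept_id=4 -> matches Research
All 7 rows appear; 1 has NULL department.

SQL:
SELECT a.name, b.name AS department
FROM employees a
LEFT JOIN departments b ON a.dept_id = b.id

Result:
name   | department
-------+-----------
George | NULL      
Dana   | Security  
Hank   | HR        
Ivan   | HR        
Chris  | HR        
Uma    | HR        
Julia  | Research  


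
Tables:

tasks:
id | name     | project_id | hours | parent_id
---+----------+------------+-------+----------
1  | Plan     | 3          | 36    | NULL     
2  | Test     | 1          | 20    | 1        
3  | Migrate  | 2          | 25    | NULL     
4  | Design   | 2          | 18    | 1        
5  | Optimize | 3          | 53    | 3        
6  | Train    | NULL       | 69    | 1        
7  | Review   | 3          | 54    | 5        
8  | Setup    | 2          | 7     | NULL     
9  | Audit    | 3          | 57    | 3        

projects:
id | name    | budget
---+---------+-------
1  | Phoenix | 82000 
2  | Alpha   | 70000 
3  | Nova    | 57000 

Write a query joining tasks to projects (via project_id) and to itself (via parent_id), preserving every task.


Two LEFT JOINs from the same base table tasks: one to projects via project_id, one to tasks itself via parent_id. Both are LEFT so every task is preserved.
Match against projects:
  - task 1 (Plan): project_id=3 -> matches Nova
  - task 2 (Test): project_id=1 -> matches Phoenix
  - task 3 (Migrate): project_id=2 -> matches Alpha
  - task 4 (Design): project_id=2 -> matches Alpha
  - task 5 (Optimize): project_id=3 -> matches Nova
  - task 6 (Train): project_id=NULL, no match -> kept with NULL
  - task 7 (Review): project_id=3 -> matches Nova
  - task 8 (Setup): project_id=2 -> matches Alpha
  - task 9 (Audit): project_id=3 -> matches Nova
Match against tasks (self):
  - task 1 (Plan): parent_id=NULL -> NULL
  - task 2 (Test): parent_id=1 -> Plan
  - task 3 (Migrate): parent_id=NULL -> NULL
  - task 4 (Design): parent_id=1 -> Plan
  - task 5 (Optimize): parent_id=3 -> Migrate
  - task 6 (Train): parent_id=1 -> Plan
  - task 7 (Review): parent_id=5 -> Optimize
  - task 8 (Setup): parent_id=NULL -> NULL
  - task 9 (Audit): parent_id=3 -> Migrate

SQL:
SELECT a.name, b.name AS project, c.name AS parent
FROM tasks a
LEFT JOIN projects b ON a.project_id = b.id
LEFT JOIN tasks c ON a.parent_id = c.id

Result:
name     | project | parent  
---------+---------+---------
Plan     | Nova    | NULL    
Test     | Phoenix | Plan    
Migrate  | Alpha   | NULL    
Design   | Alpha   | Plan    
Optimize | Nova    | Migrate 
Train    | NULL    | Plan    
Review   | Nova    | Optimize
Setup    | Alpha   | NULL    
Audit    | Nova    | Migrate 


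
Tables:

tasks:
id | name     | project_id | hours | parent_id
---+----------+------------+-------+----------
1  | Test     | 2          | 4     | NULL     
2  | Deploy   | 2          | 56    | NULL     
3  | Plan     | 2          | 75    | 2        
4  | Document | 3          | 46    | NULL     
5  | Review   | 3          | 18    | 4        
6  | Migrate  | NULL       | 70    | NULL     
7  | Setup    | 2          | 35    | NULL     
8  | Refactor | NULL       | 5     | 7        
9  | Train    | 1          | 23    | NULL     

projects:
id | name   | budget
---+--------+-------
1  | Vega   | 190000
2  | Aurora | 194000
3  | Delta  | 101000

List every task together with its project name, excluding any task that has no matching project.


INNER JOIN keeps only tasks rows whose project_id matches an id in projects. Walk through each task:
  - task 1 (Test): project_id=2 -> matches Aurora
  - task 2 (Deploy): project_id=2 -> matches Aurora
  - task 3 (Plan): project_id=2 -> matches Aurora
  - task 4 (Document): project_id=3 -> matches Delta
  - task 5 (Review): project_id=3 -> matches Delta
  - task 6 (Migrate): project_id=NULL, no match -> dropped
  - task 7 (Setup): project_id=2 -> matches Aurora
  - task 8 (Refactor): project_id=NULL, no match -> dropped
  - task 9 (Train): project_id=1 -> matches Vega
So 2 of 9 rows are dropped.

SQL:
SELECT a.name, b.name AS project
FROM tasks a
INNER JOIN projects b ON a.project_id = b.id

Result:
name     | project
---------+--------
Test     | Aurora 
Deploy   | Aurora 
Plan     | Aurora 
Document | Delta  
Review   | Delta  
Setup    | Aurora 
Train    | Vega   


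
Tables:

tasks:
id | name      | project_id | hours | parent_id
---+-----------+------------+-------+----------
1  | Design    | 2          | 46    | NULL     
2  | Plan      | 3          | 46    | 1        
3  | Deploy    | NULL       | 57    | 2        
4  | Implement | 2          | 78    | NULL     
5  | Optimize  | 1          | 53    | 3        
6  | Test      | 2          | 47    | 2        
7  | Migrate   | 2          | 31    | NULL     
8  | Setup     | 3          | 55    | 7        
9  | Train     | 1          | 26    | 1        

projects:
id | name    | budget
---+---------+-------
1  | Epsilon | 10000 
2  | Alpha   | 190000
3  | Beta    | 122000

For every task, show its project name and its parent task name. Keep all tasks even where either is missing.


Two LEFT JOINs from the same base table tasks: one to projects via project_id, one to tasks itself via parent_id. Both are LEFT so every task is preserved.
Match against projects:
  - task 1 (Design): project_id=2 -> matches Alpha
  - task 2 (Plan): project_id=3 -> matches Beta
  - task 3 (Deploy): project_id=NULL, no match -> kept with NULL
  - task 4 (Implement): project_id=2 -> matches Alpha
  - task 5 (Optimize): project_id=1 -> matches Epsilon
  - task 6 (Test): project_id=2 -> matches Alpha
  - task 7 (Migrate): project_id=2 -> matches Alpha
  - task 8 (Setup): project_id=3 -> matches Beta
  - task 9 (Train): project_id=1 -> matches Epsilon
Match against tasks (self):
  - task 1 (Design): parent_id=NULL -> NULL
  - task 2 (Plan): parent_id=1 -> Design
  - task 3 (Deploy): parent_id=2 -> Plan
  - task 4 (Implement): parent_id=NULL -> NULL
  - task 5 (Optimize): parent_id=3 -> Deploy
  - task 6 (Test): parent_id=2 -> Plan
  - task 7 (Migrate): parent_id=NULL -> NULL
  - task 8 (Setup): parent_id=7 -> Migrate
  - task 9 (Train): parent_id=1 -> Design

SQL:
SELECT a.name, b.name AS project, c.name AS parent
FROM tasks a
LEFT JOIN projects b ON a.project_id = b.id
LEFT JOIN tasks c ON a.parent_id = c.id

Result:
name      | project | parent 
----------+---------+--------
Design    | Alpha   | NULL   
Plan      | Beta    | Design 
Deploy    | NULL    | Plan   
Implement | Alpha   | NULL   
Optimize  | Epsilon | Deploy 
Test      | Alpha   | Plan   
Migrate   | Alpha   | NULL   
Setup     | Beta    | Migrate
Train     | Epsilon | Design 


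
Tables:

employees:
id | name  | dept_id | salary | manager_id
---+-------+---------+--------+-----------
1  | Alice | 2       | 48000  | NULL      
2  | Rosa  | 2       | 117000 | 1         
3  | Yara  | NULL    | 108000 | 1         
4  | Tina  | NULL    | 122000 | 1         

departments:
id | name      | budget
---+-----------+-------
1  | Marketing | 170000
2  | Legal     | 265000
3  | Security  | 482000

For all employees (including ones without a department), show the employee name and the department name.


LEFT JOIN keeps every row from employees (the left table); where dept_id has no match in departments, the department columns become NULL. Walk through each employee:
  - employee 1 (Alice): dept_id=2 -> matches Legal
  - employee 2 (Rosa): dept_id=2 -> matches Legal
  - employee 3 (Yara): dept_id=NULL, no match -> kept with NULL
  - employee 4 (Tina): dept_id=NULL, no match -> kept with NULL
All 4 rows appear; 2 have NULL department.

SQL:
SELECT a.name, b.name AS department
FROM employees a
LEFT JOIN departments b ON a.dept_id = b.id

Result:
name  | department
------+-----------
Alice | Legal     
Rosa  | Legal     
Yara  | NULL      
Tina  | NULL      


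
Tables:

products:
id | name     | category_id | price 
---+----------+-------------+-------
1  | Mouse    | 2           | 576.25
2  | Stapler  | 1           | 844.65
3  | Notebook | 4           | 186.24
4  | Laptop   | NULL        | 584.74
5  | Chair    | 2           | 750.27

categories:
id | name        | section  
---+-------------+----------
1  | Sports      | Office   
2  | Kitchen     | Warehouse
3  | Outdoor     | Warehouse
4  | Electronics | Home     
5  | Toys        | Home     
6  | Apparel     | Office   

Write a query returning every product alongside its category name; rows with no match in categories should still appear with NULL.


LEFT JOIN keeps every row from products (the left table); where category_id has no match in categories, the category columns become NULL. Walk through each product:
  - product 1 (Mouse): category_id=2 -> matches Kitchen
  - product 2 (Stapler): category_id=1 -> matches Sports
  - product 3 (Notebook): category_id=4 -> matches Electronics
  - product 4 (Laptop): category_id=NULL, no match -> kept with NULL
  - product 5 (Chair): category_id=2 -> matches Kitchen
All 5 rows appear; 1 has NULL category.

SQL:
SELECT a.name, b.name AS category
FROM products a
LEFT JOIN categories b ON a.category_id = b.id

Result:
name     | category   
---------+------------
Mouse    | Kitchen    
Stapler  | Sports     
Notebook | Electronics
Laptop   | NULL       
Chair    | Kitchen    


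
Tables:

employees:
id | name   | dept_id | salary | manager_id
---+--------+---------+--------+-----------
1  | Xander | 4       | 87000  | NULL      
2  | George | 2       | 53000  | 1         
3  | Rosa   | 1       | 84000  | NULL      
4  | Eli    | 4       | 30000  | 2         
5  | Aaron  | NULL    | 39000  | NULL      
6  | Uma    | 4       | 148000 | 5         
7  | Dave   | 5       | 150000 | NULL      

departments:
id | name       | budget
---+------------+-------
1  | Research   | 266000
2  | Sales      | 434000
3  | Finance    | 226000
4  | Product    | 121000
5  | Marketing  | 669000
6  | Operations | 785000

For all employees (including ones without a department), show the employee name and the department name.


LEFT JOIN keeps every row from employees (the left table); where dept_id has no match in departments, the department columns become NULL. Walk through each employee:
  - employee 1 (Xander): dept_id=4 -> matches Product
  - employee 2 (George): dept_id=2 -> matches Sales
  - employee 3 (Rosa): dept_id=1 -> matches Research
  - employee 4 (Eli): dept_id=4 -> matches Product
  - employee 5 (Aaron): dept_id=NULL, no match -> kept with NULL
  - employee 6 (Uma): dept_id=4 -> matches Product
  - employee 7 (Dave): dept_id=5 -> matches Marketing
All 7 rows appear; 1 has NULL department.

SQL:
SELECT a.name, b.name AS department
FROM employees a
LEFT JOIN departments b ON a.dept_id = b.id

Result:
name   | department
-------+-----------
Xander | Product   
George | Sales     
Rosa   | Research  
Eli    | Product   
Aaron  | NULL      
Uma    | Product   
Dave   | Marketing 


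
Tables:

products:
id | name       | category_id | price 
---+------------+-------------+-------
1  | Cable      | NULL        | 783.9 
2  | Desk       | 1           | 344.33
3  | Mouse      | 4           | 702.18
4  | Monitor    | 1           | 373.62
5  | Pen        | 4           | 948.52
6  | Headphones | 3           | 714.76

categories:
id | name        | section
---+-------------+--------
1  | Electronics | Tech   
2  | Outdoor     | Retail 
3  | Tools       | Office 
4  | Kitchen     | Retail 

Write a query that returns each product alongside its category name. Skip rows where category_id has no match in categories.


INNER JOIN keeps only products rows whose category_id matches an id in categories. Walk through each product:
  - product 1 (Cable): category_id=NULL, no match -> dropped
  - product 2 (Desk): category_id=1 -> matches Electronics
  - product 3 (Mouse): category_id=4 -> matches Kitchen
  - product 4 (Monitor): category_id=1 -> matches Electronics
  - product 5 (Pen): category_id=4 -> matches Kitchen
  - product 6 (Headphones): category_id=3 -> matches Tools
So 1 of 6 rows is dropped.

SQL:
SELECT a.name, b.name AS category
FROM products a
INNER JOIN categories b ON a.category_id = b.id

Result:
name       | category   
-----------+------------
Desk       | Electronics
Mouse      | Kitchen    
Monitor    | Electronics
Pen        | Kitchen    
Headphones | Tools      


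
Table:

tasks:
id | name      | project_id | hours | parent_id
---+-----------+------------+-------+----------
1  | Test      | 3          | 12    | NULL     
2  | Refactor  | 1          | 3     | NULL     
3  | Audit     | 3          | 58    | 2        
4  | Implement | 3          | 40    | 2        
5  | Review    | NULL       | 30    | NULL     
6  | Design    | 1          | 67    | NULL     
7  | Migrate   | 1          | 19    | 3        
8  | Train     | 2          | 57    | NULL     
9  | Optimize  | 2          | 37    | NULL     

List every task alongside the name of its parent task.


This is a self-join: tasks is joined to a second copy of itself, matching each row's parent_id to another row's id. Use LEFT JOIN so rows with parent_id=NULL are kept.
  - task 1 (Test): parent_id=NULL -> NULL
  - task 2 (Refactor): parent_id=NULL -> NULL
  - task 3 (Audit): parent_id=2 -> Refactor
  - task 4 (Implement): parent_id=2 -> Refactor
  - task 5 (Review): parent_id=NULL -> NULL
  - task 6 (Design): parent_id=NULL -> NULL
  - task 7 (Migrate): parent_id=3 -> Audit
  - task 8 (Train): parent_id=NULL -> NULL
  - task 9 (Optimize): parent_id=NULL -> NULL

SQL:
SELECT a.name AS item, b.name AS parent
FROM tasks a
LEFT JOIN tasks b ON a.parent_id = b.id

Result:
item      | parent  
----------+---------
Test      | NULL    
Refactor  | NULL    
Audit     | Refactor
Implement | Refactor
Review    | NULL    
Design    | NULL    
Migrate   | Audit   
Train     | NULL    
Optimize  | NULL    


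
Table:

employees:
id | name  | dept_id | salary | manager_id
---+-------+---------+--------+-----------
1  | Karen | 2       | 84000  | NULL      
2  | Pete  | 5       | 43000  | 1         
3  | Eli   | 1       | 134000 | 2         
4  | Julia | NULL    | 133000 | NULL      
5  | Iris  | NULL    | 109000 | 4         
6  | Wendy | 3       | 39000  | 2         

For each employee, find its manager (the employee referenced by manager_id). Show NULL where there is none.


This is a self-join: employees is joined to a second copy of itself, matching each row's manager_id to another row's id. Use LEFT JOIN so rows with manager_id=NULL are kept.
  - employee 1 (Karen): manager_id=NULL -> NULL
  - employee 2 (Pete): manager_id=1 -> Karen
  - employee 3 (Eli): manager_id=2 -> Pete
  - employee 4 (Julia): manager_id=NULL -> NULL
  - employee 5 (Iris): manager_id=4 -> Julia
  - employee 6 (Wendy): manager_id=2 -> Pete

SQL:
SELECT a.name AS item, b.name AS manager
FROM employees a
LEFT JOIN employees b ON a.manager_id = b.id

Result:
item  | manager
------+--------
Karen | NULL   
Pete  | Karen  
Eli   | Pete   
Julia | NULL   
Iris  | Julia  
Wendy | Pete   


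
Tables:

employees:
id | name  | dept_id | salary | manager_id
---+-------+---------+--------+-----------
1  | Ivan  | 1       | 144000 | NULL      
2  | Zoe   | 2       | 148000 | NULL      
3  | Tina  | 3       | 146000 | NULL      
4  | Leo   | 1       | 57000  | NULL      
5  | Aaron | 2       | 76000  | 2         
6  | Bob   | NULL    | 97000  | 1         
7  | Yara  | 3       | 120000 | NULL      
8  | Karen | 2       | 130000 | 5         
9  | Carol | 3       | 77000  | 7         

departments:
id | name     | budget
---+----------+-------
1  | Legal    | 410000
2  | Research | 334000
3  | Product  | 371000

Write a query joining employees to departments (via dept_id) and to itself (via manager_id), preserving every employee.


Two LEFT JOINs from the same base table employees: one to departments via dept_id, one to employees itself via manager_id. Both are LEFT so every employee is preserved.
Match against departments:
  - employee 1 (Ivan): dept_id=1 -> matches Legal
  - employee 2 (Zoe): dept_id=2 -> matches Research
  - employee 3 (Tina): dept_id=3 -> matches Product
  - employee 4 (Leo): dept_id=1 -> matches Legal
  - employee 5 (Aaron): dept_id=2 -> matches Research
  - employee 6 (Bob): dept_id=NULL, no match -> kept with NULL
  - employee 7 (Yara): dept_id=3 -> matches Product
  - employee 8 (Karen): dept_id=2 -> matches Research
  - employee 9 (Carol): dept_id=3 -> matches Product
Match against employees (self):
  - employee 1 (Ivan): manager_id=NULL -> NULL
  - employee 2 (Zoe): manager_id=NULL -> NULL
  - employee 3 (Tina): manager_id=NULL -> NULL
  - employee 4 (Leo): manager_id=NULL -> NULL
  - employee 5 (Aaron): manager_id=2 -> Zoe
  - employee 6 (Bob): manager_id=1 -> Ivan
  - employee 7 (Yara): manager_id=NULL -> NULL
  - employee 8 (Karen): manager_id=5 -> Aaron
  - employee 9 (Carol): manager_id=7 -> Yara

SQL:
SELECT a.name, b.name AS department, c.name AS manager
FROM employees a
LEFT JOIN departments b ON a.dept_id = b.id
LEFT JOIN employees c ON a.manager_id = c.id

Result:
name  | department | manager
------+------------+--------
Ivan  | Legal      | NULL   
Zoe   | Research   | NULL   
Tina  | Product    | NULL   
Leo   | Legal      | NULL   
Aaron | Research   | Zoe    
Bob   | NULL       | Ivan   
Yara  | Product    | NULL   
Karen | Research   | Aaron  
Carol | Product    | Yara   


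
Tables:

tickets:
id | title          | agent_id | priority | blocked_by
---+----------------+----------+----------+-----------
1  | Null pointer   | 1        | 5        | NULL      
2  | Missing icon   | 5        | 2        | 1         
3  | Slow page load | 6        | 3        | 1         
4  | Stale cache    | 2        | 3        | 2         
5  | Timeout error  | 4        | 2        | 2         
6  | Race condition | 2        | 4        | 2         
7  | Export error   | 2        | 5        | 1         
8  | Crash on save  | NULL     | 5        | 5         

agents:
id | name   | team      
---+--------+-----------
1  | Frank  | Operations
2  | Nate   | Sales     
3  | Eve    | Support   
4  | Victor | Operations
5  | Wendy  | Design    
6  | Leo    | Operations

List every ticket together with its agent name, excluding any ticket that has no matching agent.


INNER JOIN keeps only tickets rows whose agent_id matches an id in agents. Walk through each ticket:
  - ticket 1 (Null pointer): agent_id=1 -> matches Frank
  - ticket 2 (Missing icon): agent_id=5 -> matches Wendy
  - ticket 3 (Slow page load): agent_id=6 -> matches Leo
  - ticket 4 (Stale cache): agent_id=2 -> matches Nate
  - ticket 5 (Timeout error): agent_id=4 -> matches Victor
  - ticket 6 (Race condition): agent_id=2 -> matches Nate
  - ticket 7 (Export error): agent_id=2 -> matches Nate
  - ticket 8 (Crash on save): agent_id=NULL, no match -> dropped
So 1 of 8 rows is dropped.

SQL:
SELECT a.title, b.name AS agent
FROM tickets a
INNER JOIN agents b ON a.agent_id = b.id

Result:
title          | agent 
---------------+-------
Null pointer   | Frank 
Missing icon   | Wendy 
Slow page load | Leo   
Stale cache    | Nate  
Timeout error  | Victor
Race condition | Nate  
Export error   | Nate  


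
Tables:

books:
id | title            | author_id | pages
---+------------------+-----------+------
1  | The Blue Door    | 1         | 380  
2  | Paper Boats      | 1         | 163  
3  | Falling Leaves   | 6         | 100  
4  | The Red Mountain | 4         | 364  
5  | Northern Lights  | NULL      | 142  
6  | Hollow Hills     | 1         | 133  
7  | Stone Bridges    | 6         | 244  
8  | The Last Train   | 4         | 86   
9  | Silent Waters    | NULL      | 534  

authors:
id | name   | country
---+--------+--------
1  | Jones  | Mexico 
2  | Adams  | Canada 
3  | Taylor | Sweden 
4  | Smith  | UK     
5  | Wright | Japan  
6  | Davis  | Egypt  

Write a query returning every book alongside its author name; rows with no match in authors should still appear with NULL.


LEFT JOIN keeps every row from books (the left table); where author_id has no match in authors, the author columns become NULL. Walk through each book:
  - book 1 (The Blue Door): author_id=1 -> matches Jones
  - book 2 (Paper Boats): author_id=1 -> matches Jones
  - book 3 (Falling Leaves): author_id=6 -> matches Davis
  - book 4 (The Red Mountain): author_id=4 -> matches Smith
  - book 5 (Northern Lights): author_id=NULL, no match -> kept with NULL
  - book 6 (Hollow Hills): author_id=1 -> matches Jones
  - book 7 (Stone Bridges): author_id=6 -> matches Davis
  - book 8 (The Last Train): author_id=4 -> matches Smith
  - book 9 (Silent Waters): author_id=NULL, no match -> kept with NULL
All 9 rows appear; 2 have NULL author.

SQL:
SELECT a.title, b.name AS author
FROM books a
LEFT JOIN authors b ON a.author_id = b.id

Result:
title            | author
-----------------+-------
The Blue Door    | Jones 
Paper Boats      | Jones 
Falling Leaves   | Davis 
The Red Mountain | Smith 
Northern Lights  | NULL  
Hollow Hills     | Jones 
Stone Bridges    | Davis 
The Last Train   | Smith 
Silent Waters    | NULL  
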